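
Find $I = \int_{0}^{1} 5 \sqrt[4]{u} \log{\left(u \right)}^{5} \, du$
$- \frac{98304}{625}$

Begin with the known integral
$$J(a) = \int_{0}^{1} 5 u^{a} \, du = \frac{5}{a + 1}.$$

Differentiating under the integral sign brings down a factor of $\ln u$:
$$\frac{dJ}{da} = \int_{0}^{1} 5 u^{a} \log{\left(u \right)} \, du = - \frac{5}{\left(a + 1\right)^{2}}.$$

Repeating $5$ times in total — each differentiation brings down another $\ln u$ — gives
$$\frac{d^{5}J}{da^{5}} = \int_{0}^{1} 5 u^{a} \log{\left(u \right)}^{5} \, du = - \frac{600}{\left(a + 1\right)^{6}},$$
and the integrand here is exactly the target integrand, so $I = - \frac{600}{\left(a + 1\right)^{6}}$.

Setting $a = \frac{1}{4}$:
$$I = - \frac{98304}{625}.$$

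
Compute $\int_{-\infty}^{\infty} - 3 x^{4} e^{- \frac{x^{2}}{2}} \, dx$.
$- 9 \sqrt{2} \sqrt{\pi}$

Begin with the known integral
$$J(a) = \int_{-\infty}^{\infty} - 3 e^{- a x^{2}} \, dx = - \frac{3 \sqrt{\pi}}{\sqrt{a}}.$$

Differentiating under the integral sign brings down a factor of $(-x^2)$:
$$\frac{dJ}{da} = \int_{-\infty}^{\infty} 3 x^{2} e^{- a x^{2}} \, dx = \frac{3 \sqrt{\pi}}{2 a^{\frac{3}{2}}}.$$

Repeating twice in total — each differentiation brings down another $(-x^2)$ — gives
$$\frac{d^{2}J}{da^{2}} = \int_{-\infty}^{\infty} - 3 x^{4} e^{- a x^{2}} \, dx = - \frac{9 \sqrt{\pi}}{4 a^{\frac{5}{2}}},$$
and the integrand here is exactly the target integrand, so $I = - \frac{9 \sqrt{\pi}}{4 a^{\frac{5}{2}}}$.

Setting $a = \frac{1}{2}$:
$$I = - 9 \sqrt{2} \sqrt{\pi}.$$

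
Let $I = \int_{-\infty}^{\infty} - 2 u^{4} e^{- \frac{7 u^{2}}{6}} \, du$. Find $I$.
$- \frac{54 \sqrt{42} \sqrt{\pi}}{343}$

Consider the simpler parametrised integral
$$J(a) = \int_{-\infty}^{\infty} - 2 e^{- a u^{2}} \, du = - \frac{2 \sqrt{\pi}}{\sqrt{a}}.$$

Differentiating under the integral sign brings down a factor of $(-u^2)$:
$$\frac{dJ}{da} = \int_{-\infty}^{\infty} 2 u^{2} e^{- a u^{2}} \, du = \frac{\sqrt{\pi}}{a^{\frac{3}{2}}}.$$

Repeating twice in total — each differentiation brings down another $(-u^2)$ — gives
$$\frac{d^{2}J}{da^{2}} = \int_{-\infty}^{\infty} - 2 u^{4} e^{- a u^{2}} \, du = - \frac{3 \sqrt{\pi}}{2 a^{\frac{5}{2}}},$$
and the integrand here is exactly the target integrand, so $I = - \frac{3 \sqrt{\pi}}{2 a^{\frac{5}{2}}}$.

Setting $a = \frac{7}{6}$:
$$I = - \frac{54 \sqrt{42} \sqrt{\pi}}{343}.$$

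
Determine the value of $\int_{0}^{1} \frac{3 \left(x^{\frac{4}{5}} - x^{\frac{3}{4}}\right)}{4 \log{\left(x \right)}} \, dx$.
$- \frac{3 \log{\left(35 \right)}}{4} + \frac{3 \log{\left(6 \right)}}{2}$

Replace the exponent $\frac{3}{4}$ by a parameter $a$: let $I(a) = \int_{0}^{1} \frac{3 \left(x^{\frac{4}{5}} - x^{a}\right)}{4 \log{\left(x \right)}} \, dx$.

Since $\dfrac{\partial}{\partial a}\,x^{a} = x^{a} \ln x$, the $\ln x$ in the denominator cancels and
$$\frac{dI}{da} = \int_{0}^{1} - \frac{3}{4} x^{a} \, dx = - \frac{3}{4} \left[\frac{x^{a+1}}{a+1}\right]_0^1 = - \frac{3}{4 a + 4}.$$

Integrating with respect to $a$ gives $I(a) = - \frac{3 \log{\left(a + 1 \right)}}{4} - \frac{3 \log{\left(5 \right)}}{4} + \frac{3 \log{\left(3 \right)}}{2} + C$.

At $a = \frac{4}{5}$ the integrand is identically $0$, so $I(\frac{4}{5}) = 0$. The closed form gives $0$, hence $C = 0$.

Setting $a = \frac{3}{4}$:
$$I = - \frac{3 \log{\left(35 \right)}}{4} + \frac{3 \log{\left(6 \right)}}{2}.$$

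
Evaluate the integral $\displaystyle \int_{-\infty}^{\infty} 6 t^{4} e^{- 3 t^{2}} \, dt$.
$\frac{\sqrt{3} \sqrt{\pi}}{6}$

Start from the elementary integral
$$J(a) = \int_{-\infty}^{\infty} 6 e^{- a t^{2}} \, dt = \frac{6 \sqrt{\pi}}{\sqrt{a}}.$$

Differentiating under the integral sign brings down a factor of $(-t^2)$:
$$\frac{dJ}{da} = \int_{-\infty}^{\infty} - 6 t^{2} e^{- a t^{2}} \, dt = - \frac{3 \sqrt{\pi}}{a^{\frac{3}{2}}}.$$

Repeating twice in total — each differentiation brings down another $(-t^2)$ — gives
$$\frac{d^{2}J}{da^{2}} = \int_{-\infty}^{\infty} 6 t^{4} e^{- a t^{2}} \, dt = \frac{9 \sqrt{\pi}}{2 a^{\frac{5}{2}}},$$
and the integrand here is exactly the target integrand, so $I = \frac{9 \sqrt{\pi}}{2 a^{\frac{5}{2}}}$.

Setting $a = 3$:
$$I = \frac{\sqrt{3} \sqrt{\pi}}{6}.$$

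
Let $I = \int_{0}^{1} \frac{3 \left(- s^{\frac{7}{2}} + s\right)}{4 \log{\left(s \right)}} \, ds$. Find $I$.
$\log{\left(\frac{2 \sqrt{6}}{9} \right)}$

Introduce a parameter $a$ in the exponent: let $I(a) = \int_{0}^{1} \frac{3 \left(- s^{\frac{7}{2}} + s^{a}\right)}{4 \log{\left(s \right)}} \, ds$.

Since $\dfrac{\partial}{\partial a}\,s^{a} = s^{a} \ln s$, the $\ln s$ in the denominator cancels and
$$\frac{dI}{da} = \int_{0}^{1} \frac{3}{4} s^{a} \, ds = \frac{3}{4} \left[\frac{s^{a+1}}{a+1}\right]_0^1 = \frac{3}{4 \left(a + 1\right)}.$$

Integrating with respect to $a$ gives $I(a) = \log{\left(\frac{2^{\frac{3}{4}} \sqrt{3} \left(a + 1\right)^{\frac{3}{4}}}{9} \right)} + C$.

At $a = \frac{7}{2}$ the integrand is identically $0$, so $I(\frac{7}{2}) = 0$. The closed form gives $0$, hence $C = 0$.

Setting $a = 1$:
$$I = \log{\left(\frac{2 \sqrt{6}}{9} \right)}.$$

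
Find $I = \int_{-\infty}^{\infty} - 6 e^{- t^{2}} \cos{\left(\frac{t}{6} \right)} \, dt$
$- \frac{6 \sqrt{\pi}}{e^{\frac{1}{144}}}$

Define $I(b) = \int_{-\infty}^{\infty} - 6 e^{- t^{2}} \cos{\left(b t \right)} \, dt$.

Differentiating under the integral sign,
$$I'(b) = \int_{-\infty}^{\infty} 6 t e^{- t^{2}} \sin{\left(b t \right)} \, dt.$$

Integrate $\int_{-\infty}^{\infty} t \sin(b t)\, e^{- t^{2}}\, dt$ by parts with $u = \sin(b t)$ and $dv = t\, e^{- t^{2}}\, dt$, giving $v = - \frac{e^{- t^{2}}}{2}$. The boundary term vanishes and
$$\int_{-\infty}^{\infty} t \sin(b t)\, e^{- t^{2}}\, dt = \frac{b}{2} \int_{-\infty}^{\infty} \cos(b t)\, e^{- t^{2}}\, dt,$$
so $I'(b) = - \frac{b}{2}\, I(b)$.

This is a separable first-order ODE; solving with the initial condition $I(0) = \int_{-\infty}^{\infty} - 6 e^{- t^{2}}\,dt = - 6 \sqrt{\pi}$ gives
$$I(b) = - 6 \sqrt{\pi} e^{- \frac{b^{2}}{4}}.$$

Setting $b = \frac{1}{6}$:
$$I = - \frac{6 \sqrt{\pi}}{e^{\frac{1}{144}}}.$$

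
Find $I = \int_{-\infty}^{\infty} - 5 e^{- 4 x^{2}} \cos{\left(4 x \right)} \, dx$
$- \frac{5 \sqrt{\pi}}{2 e}$

Treat the cosine frequency as a parameter and define $I(b) = \int_{-\infty}^{\infty} - 5 e^{- 4 x^{2}} \cos{\left(b x \right)} \, dx$.

Differentiating under the integral sign,
$$I'(b) = \int_{-\infty}^{\infty} 5 x e^{- 4 x^{2}} \sin{\left(b x \right)} \, dx.$$

Integrate $\int_{-\infty}^{\infty} x \sin(b x)\, e^{- 4 x^{2}}\, dx$ by parts with $u = \sin(b x)$ and $dv = x\, e^{- 4 x^{2}}\, dx$, giving $v = - \frac{e^{- 4 x^{2}}}{8}$. The boundary term vanishes and
$$\int_{-\infty}^{\infty} x \sin(b x)\, e^{- 4 x^{2}}\, dx = \frac{b}{8} \int_{-\infty}^{\infty} \cos(b x)\, e^{- 4 x^{2}}\, dx,$$
so $I'(b) = - \frac{b}{8}\, I(b)$.

This is a separable first-order ODE; solving with the initial condition $I(0) = \int_{-\infty}^{\infty} - 5 e^{- 4 x^{2}}\,dx = - \frac{5 \sqrt{\pi}}{2}$ gives
$$I(b) = - \frac{5 \sqrt{\pi} e^{- \frac{b^{2}}{16}}}{2}.$$

Setting $b = 4$:
$$I = - \frac{5 \sqrt{\pi}}{2 e}.$$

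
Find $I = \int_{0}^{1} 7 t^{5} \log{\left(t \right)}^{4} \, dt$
$\frac{7}{324}$

Consider the simpler parametrised integral
$$J(a) = \int_{0}^{1} 7 t^{a} \, dt = \frac{7}{a + 1}.$$

Differentiating under the integral sign brings down a factor of $\ln t$:
$$\frac{dJ}{da} = \int_{0}^{1} 7 t^{a} \log{\left(t \right)} \, dt = - \frac{7}{\left(a + 1\right)^{2}}.$$

Repeating $4$ times in total — each differentiation brings down another $\ln t$ — gives
$$\frac{d^{4}J}{da^{4}} = \int_{0}^{1} 7 t^{a} \log{\left(t \right)}^{4} \, dt = \frac{168}{\left(a + 1\right)^{5}},$$
and the integrand here is exactly the target integrand, so $I = \frac{168}{\left(a + 1\right)^{5}}$.

Setting $a = 5$:
$$I = \frac{7}{324}.$$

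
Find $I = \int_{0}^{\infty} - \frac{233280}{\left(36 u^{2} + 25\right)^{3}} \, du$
$- \frac{1458 \pi}{625}$

Recall the elementary integral
$$J(a) = \int_{0}^{\infty} - \frac{5}{a^{2} + u^{2}} \, du = - \frac{5 \pi}{2 a}.$$

Differentiating under the integral sign with respect to $a$,
$$\frac{dJ}{da} = \int_{0}^{\infty} \frac{10 a}{\left(a^{2} + u^{2}\right)^{2}} \, du = \frac{5 \pi}{2 a^{2}},$$
so $\int_{0}^{\infty} - \frac{5}{\left(a^{2} + u^{2}\right)^{2}} \, du = - \frac{5 \pi}{4 a^{3}}$.

Repeating — each differentiation of $1/(u^2+a^2)^j$ produces $-2ja/(u^2+a^2)^{j+1}$ — and dividing through by $-2ja$ at each step yields, after $2$ differentiations in total,
$$\int_{0}^{\infty} - \frac{5}{\left(a^{2} + u^{2}\right)^{3}} \, du = - \frac{15 \pi}{16 a^{5}}.$$

Setting $a = \frac{5}{6}$:
$$I = - \frac{1458 \pi}{625}.$$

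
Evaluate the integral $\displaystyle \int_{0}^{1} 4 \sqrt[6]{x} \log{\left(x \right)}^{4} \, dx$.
$\frac{746496}{16807}$

Begin with the known integral
$$J(a) = \int_{0}^{1} 4 x^{a} \, dx = \frac{4}{a + 1}.$$

Differentiating under the integral sign brings down a factor of $\ln x$:
$$\frac{dJ}{da} = \int_{0}^{1} 4 x^{a} \log{\left(x \right)} \, dx = - \frac{4}{\left(a + 1\right)^{2}}.$$

Repeating $4$ times in total — each differentiation brings down another $\ln x$ — gives
$$\frac{d^{4}J}{da^{4}} = \int_{0}^{1} 4 x^{a} \log{\left(x \right)}^{4} \, dx = \frac{96}{\left(a + 1\right)^{5}},$$
and the integrand here is exactly the target integrand, so $I = \frac{96}{\left(a + 1\right)^{5}}$.

Setting $a = \frac{1}{6}$:
$$I = \frac{746496}{16807}.$$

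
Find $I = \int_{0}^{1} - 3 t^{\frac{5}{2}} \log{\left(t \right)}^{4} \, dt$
$- \frac{2304}{16807}$

Start from the elementary integral
$$J(a) = \int_{0}^{1} - 3 t^{a} \, dt = - \frac{3}{a + 1}.$$

Differentiating under the integral sign brings down a factor of $\ln t$:
$$\frac{dJ}{da} = \int_{0}^{1} - 3 t^{a} \log{\left(t \right)} \, dt = \frac{3}{\left(a + 1\right)^{2}}.$$

Repeating $4$ times in total — each differentiation brings down another $\ln t$ — gives
$$\frac{d^{4}J}{da^{4}} = \int_{0}^{1} - 3 t^{a} \log{\left(t \right)}^{4} \, dt = - \frac{72}{\left(a + 1\right)^{5}},$$
and the integrand here is exactly the target integrand, so $I = - \frac{72}{\left(a + 1\right)^{5}}$.

Setting $a = \frac{5}{2}$:
$$I = - \frac{2304}{16807}.$$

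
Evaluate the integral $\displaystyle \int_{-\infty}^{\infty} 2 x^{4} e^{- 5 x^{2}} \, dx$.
$\frac{3 \sqrt{5} \sqrt{\pi}}{250}$

Begin with the known integral
$$J(a) = \int_{-\infty}^{\infty} 2 e^{- a x^{2}} \, dx = \frac{2 \sqrt{\pi}}{\sqrt{a}}.$$

Differentiating under the integral sign brings down a factor of $(-x^2)$:
$$\frac{dJ}{da} = \int_{-\infty}^{\infty} - 2 x^{2} e^{- a x^{2}} \, dx = - \frac{\sqrt{\pi}}{a^{\frac{3}{2}}}.$$

Repeating twice in total — each differentiation brings down another $(-x^2)$ — gives
$$\frac{d^{2}J}{da^{2}} = \int_{-\infty}^{\infty} 2 x^{4} e^{- a x^{2}} \, dx = \frac{3 \sqrt{\pi}}{2 a^{\frac{5}{2}}},$$
and the integrand here is exactly the target integrand, so $I = \frac{3 \sqrt{\pi}}{2 a^{\frac{5}{2}}}$.

Setting $a = 5$:
$$I = \frac{3 \sqrt{5} \sqrt{\pi}}{250}.$$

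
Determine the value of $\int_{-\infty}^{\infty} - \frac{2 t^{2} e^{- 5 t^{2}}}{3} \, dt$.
$- \frac{\sqrt{5} \sqrt{\pi}}{75}$

Begin with the known integral
$$J(a) = \int_{-\infty}^{\infty} - \frac{2 e^{- a t^{2}}}{3} \, dt = - \frac{2 \sqrt{\pi}}{3 \sqrt{a}}.$$

Differentiating under the integral sign brings down a factor of $(-t^2)$:
$$\frac{dJ}{da} = \int_{-\infty}^{\infty} \frac{2 t^{2} e^{- a t^{2}}}{3} \, dt = \frac{\sqrt{\pi}}{3 a^{\frac{3}{2}}}.$$

The integral on the left is $-I$, so $I = - \frac{\sqrt{\pi}}{3 a^{\frac{3}{2}}}$.

Setting $a = 5$:
$$I = - \frac{\sqrt{5} \sqrt{\pi}}{75}.$$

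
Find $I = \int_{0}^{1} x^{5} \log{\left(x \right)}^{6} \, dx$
$\frac{5}{1944}$

Start from the elementary integral
$$J(a) = \int_{0}^{1} x^{a} \, dx = \frac{1}{a + 1}.$$

Differentiating under the integral sign brings down a factor of $\ln x$:
$$\frac{dJ}{da} = \int_{0}^{1} x^{a} \log{\left(x \right)} \, dx = - \frac{1}{\left(a + 1\right)^{2}}.$$

Repeating $6$ times in total — each differentiation brings down another $\ln x$ — gives
$$\frac{d^{6}J}{da^{6}} = \int_{0}^{1} x^{a} \log{\left(x \right)}^{6} \, dx = \frac{720}{\left(a + 1\right)^{7}},$$
and the integrand here is exactly the target integrand, so $I = \frac{720}{\left(a + 1\right)^{7}}$.

Setting $a = 5$:
$$I = \frac{5}{1944}.$$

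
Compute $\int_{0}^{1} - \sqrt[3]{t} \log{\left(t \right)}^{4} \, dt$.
$- \frac{729}{128}$

Begin with the known integral
$$J(a) = \int_{0}^{1} - t^{a} \, dt = - \frac{1}{a + 1}.$$

Differentiating under the integral sign brings down a factor of $\ln t$:
$$\frac{dJ}{da} = \int_{0}^{1} - t^{a} \log{\left(t \right)} \, dt = \frac{1}{\left(a + 1\right)^{2}}.$$

Repeating $4$ times in total — each differentiation brings down another $\ln t$ — gives
$$\frac{d^{4}J}{da^{4}} = \int_{0}^{1} - t^{a} \log{\left(t \right)}^{4} \, dt = - \frac{24}{\left(a + 1\right)^{5}},$$
and the integrand here is exactly the target integrand, so $I = - \frac{24}{\left(a + 1\right)^{5}}$.

Setting $a = \frac{1}{3}$:
$$I = - \frac{729}{128}.$$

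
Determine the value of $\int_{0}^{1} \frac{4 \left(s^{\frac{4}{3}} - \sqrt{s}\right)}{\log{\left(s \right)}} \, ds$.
$- \log{\left(\frac{6561}{38416} \right)}$

Introduce a parameter $a$ in the exponent: let $I(a) = \int_{0}^{1} \frac{4 \left(s^{\frac{4}{3}} - s^{a}\right)}{\log{\left(s \right)}} \, ds$.

Since $\dfrac{\partial}{\partial a}\,s^{a} = s^{a} \ln s$, the $\ln s$ in the denominator cancels and
$$\frac{dI}{da} = \int_{0}^{1} -4 s^{a} \, ds = -4 \left[\frac{s^{a+1}}{a+1}\right]_0^1 = - \frac{4}{a + 1}.$$

Integrating with respect to $a$ gives $I(a) = - \log{\left(\frac{81 \left(a + 1\right)^{4}}{2401} \right)} + C$.

At $a = \frac{4}{3}$ the integrand is identically $0$, so $I(\frac{4}{3}) = 0$. The closed form gives $0$, hence $C = 0$.

Setting $a = \frac{1}{2}$:
$$I = - \log{\left(\frac{6561}{38416} \right)}.$$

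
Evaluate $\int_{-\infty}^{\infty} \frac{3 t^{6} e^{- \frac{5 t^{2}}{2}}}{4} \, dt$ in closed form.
$\frac{9 \sqrt{10} \sqrt{\pi}}{500}$

Consider the simpler parametrised integral
$$J(a) = \int_{-\infty}^{\infty} \frac{3 e^{- a t^{2}}}{4} \, dt = \frac{3 \sqrt{\pi}}{4 \sqrt{a}}.$$

Differentiating under the integral sign brings down a factor of $(-t^2)$:
$$\frac{dJ}{da} = \int_{-\infty}^{\infty} - \frac{3 t^{2} e^{- a t^{2}}}{4} \, dt = - \frac{3 \sqrt{\pi}}{8 a^{\frac{3}{2}}}.$$

Repeating $3$ times in total — each differentiation brings down another $(-t^2)$ — gives
$$\frac{d^{3}J}{da^{3}} = \int_{-\infty}^{\infty} - \frac{3 t^{6} e^{- a t^{2}}}{4} \, dt = - \frac{45 \sqrt{\pi}}{32 a^{\frac{7}{2}}},$$
and the integrand here is $(-1)^{3}$ times the target integrand, so $I = (-1)^{3}\,\frac{d^{3}J}{da^{3}} = \frac{45 \sqrt{\pi}}{32 a^{\frac{7}{2}}}$.

Setting $a = \frac{5}{2}$:
$$I = \frac{9 \sqrt{10} \sqrt{\pi}}{500}.$$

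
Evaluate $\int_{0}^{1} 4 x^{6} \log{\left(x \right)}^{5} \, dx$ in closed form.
$- \frac{480}{117649}$

Consider the simpler parametrised integral
$$J(a) = \int_{0}^{1} 4 x^{a} \, dx = \frac{4}{a + 1}.$$

Differentiating under the integral sign brings down a factor of $\ln x$:
$$\frac{dJ}{da} = \int_{0}^{1} 4 x^{a} \log{\left(x \right)} \, dx = - \frac{4}{\left(a + 1\right)^{2}}.$$

Repeating $5$ times in total — each differentiation brings down another $\ln x$ — gives
$$\frac{d^{5}J}{da^{5}} = \int_{0}^{1} 4 x^{a} \log{\left(x \right)}^{5} \, dx = - \frac{480}{\left(a + 1\right)^{6}},$$
and the integrand here is exactly the target integrand, so $I = - \frac{480}{\left(a + 1\right)^{6}}$.

Setting $a = 6$:
$$I = - \frac{480}{117649}.$$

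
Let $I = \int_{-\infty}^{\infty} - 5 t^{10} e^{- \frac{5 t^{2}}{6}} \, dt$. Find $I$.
$- \frac{45927 \sqrt{30} \sqrt{\pi}}{625}$

Consider the simpler parametrised integral
$$J(a) = \int_{-\infty}^{\infty} - 5 e^{- a t^{2}} \, dt = - \frac{5 \sqrt{\pi}}{\sqrt{a}}.$$

Differentiating under the integral sign brings down a factor of $(-t^2)$:
$$\frac{dJ}{da} = \int_{-\infty}^{\infty} 5 t^{2} e^{- a t^{2}} \, dt = \frac{5 \sqrt{\pi}}{2 a^{\frac{3}{2}}}.$$

Repeating $5$ times in total — each differentiation brings down another $(-t^2)$ — gives
$$\frac{d^{5}J}{da^{5}} = \int_{-\infty}^{\infty} 5 t^{10} e^{- a t^{2}} \, dt = \frac{4725 \sqrt{\pi}}{32 a^{\frac{11}{2}}},$$
and the integrand here is $(-1)^{5}$ times the target integrand, so $I = (-1)^{5}\,\frac{d^{5}J}{da^{5}} = - \frac{4725 \sqrt{\pi}}{32 a^{\frac{11}{2}}}$.

Setting $a = \frac{5}{6}$:
$$I = - \frac{45927 \sqrt{30} \sqrt{\pi}}{625}.$$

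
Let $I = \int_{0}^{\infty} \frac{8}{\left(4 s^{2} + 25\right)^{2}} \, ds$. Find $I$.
$\frac{\pi}{125}$

Begin with the known result
$$J(a) = \int_{0}^{\infty} \frac{1}{2 \left(a^{2} + s^{2}\right)} \, ds = \frac{\pi}{4 a}.$$

Differentiating under the integral sign with respect to $a$,
$$\frac{dJ}{da} = \int_{0}^{\infty} - \frac{a}{\left(a^{2} + s^{2}\right)^{2}} \, ds = - \frac{\pi}{4 a^{2}},$$
so $\int_{0}^{\infty} \frac{1}{2 \left(a^{2} + s^{2}\right)^{2}} \, ds = \frac{\pi}{8 a^{3}}$.

Setting $a = \frac{5}{2}$:
$$I = \frac{\pi}{125}.$$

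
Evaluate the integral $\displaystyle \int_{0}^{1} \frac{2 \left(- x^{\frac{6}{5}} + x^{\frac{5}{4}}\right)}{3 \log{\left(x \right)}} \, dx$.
$\log{\left(\frac{3 \cdot 10^{\frac{2}{3}} \sqrt[3]{33}}{44} \right)}$

Replace the exponent $\frac{5}{4}$ by a parameter $a$: let $I(a) = \int_{0}^{1} \frac{2 \left(- x^{\frac{6}{5}} + x^{a}\right)}{3 \log{\left(x \right)}} \, dx$.

Since $\dfrac{\partial}{\partial a}\,x^{a} = x^{a} \ln x$, the $\ln x$ in the denominator cancels and
$$\frac{dI}{da} = \int_{0}^{1} \frac{2}{3} x^{a} \, dx = \frac{2}{3} \left[\frac{x^{a+1}}{a+1}\right]_0^1 = \frac{2}{3 \left(a + 1\right)}.$$

Integrating with respect to $a$ gives $I(a) = \log{\left(\frac{\sqrt[3]{11} \cdot 5^{\frac{2}{3}} \left(a + 1\right)^{\frac{2}{3}}}{11} \right)} + C$.

At $a = \frac{6}{5}$ the integrand is identically $0$, so $I(\frac{6}{5}) = 0$. The closed form gives $0$, hence $C = 0$.

Setting $a = \frac{5}{4}$:
$$I = \log{\left(\frac{3 \cdot 10^{\frac{2}{3}} \sqrt[3]{33}}{44} \right)}.$$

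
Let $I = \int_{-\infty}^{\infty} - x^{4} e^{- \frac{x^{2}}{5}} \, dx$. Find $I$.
$- \frac{75 \sqrt{5} \sqrt{\pi}}{4}$

Consider the simpler parametrised integral
$$J(a) = \int_{-\infty}^{\infty} - e^{- a x^{2}} \, dx = - \frac{\sqrt{\pi}}{\sqrt{a}}.$$

Differentiating under the integral sign brings down a factor of $(-x^2)$:
$$\frac{dJ}{da} = \int_{-\infty}^{\infty} x^{2} e^{- a x^{2}} \, dx = \frac{\sqrt{\pi}}{2 a^{\frac{3}{2}}}.$$

Repeating twice in total — each differentiation brings down another $(-x^2)$ — gives
$$\frac{d^{2}J}{da^{2}} = \int_{-\infty}^{\infty} - x^{4} e^{- a x^{2}} \, dx = - \frac{3 \sqrt{\pi}}{4 a^{\frac{5}{2}}},$$
and the integrand here is exactly the target integrand, so $I = - \frac{3 \sqrt{\pi}}{4 a^{\frac{5}{2}}}$.

Setting $a = \frac{1}{5}$:
$$I = - \frac{75 \sqrt{5} \sqrt{\pi}}{4}.$$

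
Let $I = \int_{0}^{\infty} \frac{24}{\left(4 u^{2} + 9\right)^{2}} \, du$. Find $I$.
$\frac{\pi}{9}$

Start from the standard arctangent integral
$$J(a) = \int_{0}^{\infty} \frac{3}{2 \left(a^{2} + u^{2}\right)} \, du = \frac{3 \pi}{4 a}.$$

Differentiating under the integral sign with respect to $a$,
$$\frac{dJ}{da} = \int_{0}^{\infty} - \frac{3 a}{\left(a^{2} + u^{2}\right)^{2}} \, du = - \frac{3 \pi}{4 a^{2}},$$
so $\int_{0}^{\infty} \frac{3}{2 \left(a^{2} + u^{2}\right)^{2}} \, du = \frac{3 \pi}{8 a^{3}}$.

Setting $a = \frac{3}{2}$:
$$I = \frac{\pi}{9}.$$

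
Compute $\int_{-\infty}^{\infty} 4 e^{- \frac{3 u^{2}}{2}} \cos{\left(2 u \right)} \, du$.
$\frac{4 \sqrt{6} \sqrt{\pi}}{3 e^{\frac{2}{3}}}$

Let $b$ denote the cosine frequency and define $I(b) = \int_{-\infty}^{\infty} 4 e^{- \frac{3 u^{2}}{2}} \cos{\left(b u \right)} \, du$.

Differentiating under the integral sign,
$$I'(b) = \int_{-\infty}^{\infty} - 4 u e^{- \frac{3 u^{2}}{2}} \sin{\left(b u \right)} \, du.$$

Integrate $\int_{-\infty}^{\infty} u \sin(b u)\, e^{- \frac{3 u^{2}}{2}}\, du$ by parts with $w = \sin(b u)$ and $dv = u\, e^{- \frac{3 u^{2}}{2}}\, du$, giving $v = - \frac{e^{- \frac{3 u^{2}}{2}}}{3}$. The boundary term vanishes and
$$\int_{-\infty}^{\infty} u \sin(b u)\, e^{- \frac{3 u^{2}}{2}}\, du = \frac{b}{3} \int_{-\infty}^{\infty} \cos(b u)\, e^{- \frac{3 u^{2}}{2}}\, du,$$
so $I'(b) = - \frac{b}{3}\, I(b)$.

This is a separable first-order ODE; solving with the initial condition $I(0) = \int_{-\infty}^{\infty} 4 e^{- \frac{3 u^{2}}{2}}\,du = \frac{4 \sqrt{6} \sqrt{\pi}}{3}$ gives
$$I(b) = \frac{4 \sqrt{6} \sqrt{\pi} e^{- \frac{b^{2}}{6}}}{3}.$$

Setting $b = 2$:
$$I = \frac{4 \sqrt{6} \sqrt{\pi}}{3 e^{\frac{2}{3}}}.$$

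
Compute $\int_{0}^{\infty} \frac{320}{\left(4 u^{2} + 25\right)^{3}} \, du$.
$\frac{6 \pi}{625}$

Begin with the known result
$$J(a) = \int_{0}^{\infty} \frac{5}{a^{2} + u^{2}} \, du = \frac{5 \pi}{2 a}.$$

Differentiating under the integral sign with respect to $a$,
$$\frac{dJ}{da} = \int_{0}^{\infty} - \frac{10 a}{\left(a^{2} + u^{2}\right)^{2}} \, du = - \frac{5 \pi}{2 a^{2}},$$
so $\int_{0}^{\infty} \frac{5}{\left(a^{2} + u^{2}\right)^{2}} \, du = \frac{5 \pi}{4 a^{3}}$.

Repeating — each differentiation of $1/(u^2+a^2)^j$ produces $-2ja/(u^2+a^2)^{j+1}$ — and dividing through by $-2ja$ at each step yields, after $2$ differentiations in total,
$$\int_{0}^{\infty} \frac{5}{\left(a^{2} + u^{2}\right)^{3}} \, du = \frac{15 \pi}{16 a^{5}}.$$

Setting $a = \frac{5}{2}$:
$$I = \frac{6 \pi}{625}.$$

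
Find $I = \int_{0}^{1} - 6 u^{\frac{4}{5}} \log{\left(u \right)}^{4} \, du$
$- \frac{50000}{6561}$

Consider the simpler parametrised integral
$$J(a) = \int_{0}^{1} - 6 u^{a} \, du = - \frac{6}{a + 1}.$$

Differentiating under the integral sign brings down a factor of $\ln u$:
$$\frac{dJ}{da} = \int_{0}^{1} - 6 u^{a} \log{\left(u \right)} \, du = \frac{6}{\left(a + 1\right)^{2}}.$$

Repeating $4$ times in total — each differentiation brings down another $\ln u$ — gives
$$\frac{d^{4}J}{da^{4}} = \int_{0}^{1} - 6 u^{a} \log{\left(u \right)}^{4} \, du = - \frac{144}{\left(a + 1\right)^{5}},$$
and the integrand here is exactly the target integrand, so $I = - \frac{144}{\left(a + 1\right)^{5}}$.

Setting $a = \frac{4}{5}$:
$$I = - \frac{50000}{6561}.$$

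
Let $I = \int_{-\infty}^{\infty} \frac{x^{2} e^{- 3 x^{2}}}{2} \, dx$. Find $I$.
$\frac{\sqrt{3} \sqrt{\pi}}{36}$

Start from the elementary integral
$$J(a) = \int_{-\infty}^{\infty} \frac{e^{- a x^{2}}}{2} \, dx = \frac{\sqrt{\pi}}{2 \sqrt{a}}.$$

Differentiating under the integral sign brings down a factor of $(-x^2)$:
$$\frac{dJ}{da} = \int_{-\infty}^{\infty} - \frac{x^{2} e^{- a x^{2}}}{2} \, dx = - \frac{\sqrt{\pi}}{4 a^{\frac{3}{2}}}.$$

The integral on the left is $-I$, so $I = \frac{\sqrt{\pi}}{4 a^{\frac{3}{2}}}$.

Setting $a = 3$:
$$I = \frac{\sqrt{3} \sqrt{\pi}}{36}.$$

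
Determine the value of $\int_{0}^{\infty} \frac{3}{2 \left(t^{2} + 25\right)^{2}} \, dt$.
$\frac{3 \pi}{1000}$

Start from the standard arctangent integral
$$J(a) = \int_{0}^{\infty} \frac{3}{2 \left(a^{2} + t^{2}\right)} \, dt = \frac{3 \pi}{4 a}.$$

Differentiating under the integral sign with respect to $a$,
$$\frac{dJ}{da} = \int_{0}^{\infty} - \frac{3 a}{\left(a^{2} + t^{2}\right)^{2}} \, dt = - \frac{3 \pi}{4 a^{2}},$$
so $\int_{0}^{\infty} \frac{3}{2 \left(a^{2} + t^{2}\right)^{2}} \, dt = \frac{3 \pi}{8 a^{3}}$.

Setting $a = 5$:
$$I = \frac{3 \pi}{1000}.$$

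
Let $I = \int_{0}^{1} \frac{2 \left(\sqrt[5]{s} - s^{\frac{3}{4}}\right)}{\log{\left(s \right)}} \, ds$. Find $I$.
$- \log{\left(\frac{1225}{576} \right)}$

Replace the exponent $\frac{3}{4}$ by a parameter $a$: let $I(a) = \int_{0}^{1} \frac{2 \left(\sqrt[5]{s} - s^{a}\right)}{\log{\left(s \right)}} \, ds$.

Since $\dfrac{\partial}{\partial a}\,s^{a} = s^{a} \ln s$, the $\ln s$ in the denominator cancels and
$$\frac{dI}{da} = \int_{0}^{1} -2 s^{a} \, ds = -2 \left[\frac{s^{a+1}}{a+1}\right]_0^1 = - \frac{2}{a + 1}.$$

Integrating with respect to $a$ gives $I(a) = - \log{\left(\frac{25 \left(a + 1\right)^{2}}{36} \right)} + C$.

At $a = \frac{1}{5}$ the integrand is identically $0$, so $I(\frac{1}{5}) = 0$. The closed form gives $0$, hence $C = 0$.

Setting $a = \frac{3}{4}$:
$$I = - \log{\left(\frac{1225}{576} \right)}.$$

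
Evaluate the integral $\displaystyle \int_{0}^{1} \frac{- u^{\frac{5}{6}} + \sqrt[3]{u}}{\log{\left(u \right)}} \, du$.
$- \log{\left(\frac{11}{8} \right)}$

Consider the one-parameter family: let $I(a) = \int_{0}^{1} \frac{\sqrt[3]{u} - u^{a}}{\log{\left(u \right)}} \, du$.

Since $\dfrac{\partial}{\partial a}\,u^{a} = u^{a} \ln u$, the $\ln u$ in the denominator cancels and
$$\frac{dI}{da} = \int_{0}^{1} -1 u^{a} \, du = -1 \left[\frac{u^{a+1}}{a+1}\right]_0^1 = - \frac{1}{a + 1}.$$

Integrating with respect to $a$ gives $I(a) = - \log{\left(\frac{3 a}{4} + \frac{3}{4} \right)} + C$.

At $a = \frac{1}{3}$ the integrand is identically $0$, so $I(\frac{1}{3}) = 0$. The closed form gives $0$, hence $C = 0$.

Setting $a = \frac{5}{6}$:
$$I = - \log{\left(\frac{11}{8} \right)}.$$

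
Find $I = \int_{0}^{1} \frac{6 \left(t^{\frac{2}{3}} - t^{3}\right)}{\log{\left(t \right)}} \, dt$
$\log{\left(\frac{15625}{2985984} \right)}$

Consider the one-parameter family: let $I(a) = \int_{0}^{1} \frac{6 \left(- t^{3} + t^{a}\right)}{\log{\left(t \right)}} \, dt$.

Since $\dfrac{\partial}{\partial a}\,t^{a} = t^{a} \ln t$, the $\ln t$ in the denominator cancels and
$$\frac{dI}{da} = \int_{0}^{1} 6 t^{a} \, dt = 6 \left[\frac{t^{a+1}}{a+1}\right]_0^1 = \frac{6}{a + 1}.$$

Integrating with respect to $a$ gives $I(a) = \log{\left(\frac{\left(a + 1\right)^{6}}{4096} \right)} + C$.

At $a = 3$ the integrand is identically $0$, so $I(3) = 0$. The closed form gives $0$, hence $C = 0$.

Setting $a = \frac{2}{3}$:
$$I = \log{\left(\frac{15625}{2985984} \right)}.$$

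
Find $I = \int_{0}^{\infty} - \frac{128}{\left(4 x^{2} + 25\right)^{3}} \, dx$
$- \frac{12 \pi}{3125}$

Start from the standard arctangent integral
$$J(a) = \int_{0}^{\infty} - \frac{2}{a^{2} + x^{2}} \, dx = - \frac{\pi}{a}.$$

Differentiating under the integral sign with respect to $a$,
$$\frac{dJ}{da} = \int_{0}^{\infty} \frac{4 a}{\left(a^{2} + x^{2}\right)^{2}} \, dx = \frac{\pi}{a^{2}},$$
so $\int_{0}^{\infty} - \frac{2}{\left(a^{2} + x^{2}\right)^{2}} \, dx = - \frac{\pi}{2 a^{3}}$.

Repeating — each differentiation of $1/(x^2+a^2)^j$ produces $-2ja/(x^2+a^2)^{j+1}$ — and dividing through by $-2ja$ at each step yields, after $2$ differentiations in total,
$$\int_{0}^{\infty} - \frac{2}{\left(a^{2} + x^{2}\right)^{3}} \, dx = - \frac{3 \pi}{8 a^{5}}.$$

Setting $a = \frac{5}{2}$:
$$I = - \frac{12 \pi}{3125}.$$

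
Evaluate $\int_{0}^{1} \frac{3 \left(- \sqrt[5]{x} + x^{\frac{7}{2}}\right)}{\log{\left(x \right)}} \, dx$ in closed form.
$\log{\left(\frac{3375}{64} \right)}$

Consider the one-parameter family: let $I(a) = \int_{0}^{1} \frac{3 \left(- \sqrt[5]{x} + x^{a}\right)}{\log{\left(x \right)}} \, dx$.

Since $\dfrac{\partial}{\partial a}\,x^{a} = x^{a} \ln x$, the $\ln x$ in the denominator cancels and
$$\frac{dI}{da} = \int_{0}^{1} 3 x^{a} \, dx = 3 \left[\frac{x^{a+1}}{a+1}\right]_0^1 = \frac{3}{a + 1}.$$

Integrating with respect to $a$ gives $I(a) = \log{\left(\frac{125 \left(a + 1\right)^{3}}{216} \right)} + C$.

At $a = \frac{1}{5}$ the integrand is identically $0$, so $I(\frac{1}{5}) = 0$. The closed form gives $0$, hence $C = 0$.

Setting $a = \frac{7}{2}$:
$$I = \log{\left(\frac{3375}{64} \right)}.$$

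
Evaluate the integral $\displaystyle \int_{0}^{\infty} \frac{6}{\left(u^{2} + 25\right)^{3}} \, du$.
$\frac{9 \pi}{25000}$

Begin with the known result
$$J(a) = \int_{0}^{\infty} \frac{6}{a^{2} + u^{2}} \, du = \frac{3 \pi}{a}.$$

Differentiating under the integral sign with respect to $a$,
$$\frac{dJ}{da} = \int_{0}^{\infty} - \frac{12 a}{\left(a^{2} + u^{2}\right)^{2}} \, du = - \frac{3 \pi}{a^{2}},$$
so $\int_{0}^{\infty} \frac{6}{\left(a^{2} + u^{2}\right)^{2}} \, du = \frac{3 \pi}{2 a^{3}}$.

Repeating — each differentiation of $1/(u^2+a^2)^j$ produces $-2ja/(u^2+a^2)^{j+1}$ — and dividing through by $-2ja$ at each step yields, after $2$ differentiations in total,
$$\int_{0}^{\infty} \frac{6}{\left(a^{2} + u^{2}\right)^{3}} \, du = \frac{9 \pi}{8 a^{5}}.$$

Setting $a = 5$:
$$I = \frac{9 \pi}{25000}.$$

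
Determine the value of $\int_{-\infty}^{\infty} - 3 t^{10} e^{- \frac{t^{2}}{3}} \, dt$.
$- \frac{688905 \sqrt{3} \sqrt{\pi}}{32}$

Consider the simpler parametrised integral
$$J(a) = \int_{-\infty}^{\infty} - 3 e^{- a t^{2}} \, dt = - \frac{3 \sqrt{\pi}}{\sqrt{a}}.$$

Differentiating under the integral sign brings down a factor of $(-t^2)$:
$$\frac{dJ}{da} = \int_{-\infty}^{\infty} 3 t^{2} e^{- a t^{2}} \, dt = \frac{3 \sqrt{\pi}}{2 a^{\frac{3}{2}}}.$$

Repeating $5$ times in total — each differentiation brings down another $(-t^2)$ — gives
$$\frac{d^{5}J}{da^{5}} = \int_{-\infty}^{\infty} 3 t^{10} e^{- a t^{2}} \, dt = \frac{2835 \sqrt{\pi}}{32 a^{\frac{11}{2}}},$$
and the integrand here is $(-1)^{5}$ times the target integrand, so $I = (-1)^{5}\,\frac{d^{5}J}{da^{5}} = - \frac{2835 \sqrt{\pi}}{32 a^{\frac{11}{2}}}$.

Setting $a = \frac{1}{3}$:
$$I = - \frac{688905 \sqrt{3} \sqrt{\pi}}{32}.$$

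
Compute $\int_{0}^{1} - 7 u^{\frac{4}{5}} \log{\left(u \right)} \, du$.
$\frac{175}{81}$

Begin with the known integral
$$J(a) = \int_{0}^{1} - 7 u^{a} \, du = - \frac{7}{a + 1}.$$

Differentiating under the integral sign brings down a factor of $\ln u$:
$$\frac{dJ}{da} = \int_{0}^{1} - 7 u^{a} \log{\left(u \right)} \, du = \frac{7}{\left(a + 1\right)^{2}}.$$

The integral on the left is $I$, so $I = \frac{7}{\left(a + 1\right)^{2}}$.

Setting $a = \frac{4}{5}$:
$$I = \frac{175}{81}.$$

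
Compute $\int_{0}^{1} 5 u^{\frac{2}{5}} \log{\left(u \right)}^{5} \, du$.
$- \frac{9375000}{117649}$

Start from the elementary integral
$$J(a) = \int_{0}^{1} 5 u^{a} \, du = \frac{5}{a + 1}.$$

Differentiating under the integral sign brings down a factor of $\ln u$:
$$\frac{dJ}{da} = \int_{0}^{1} 5 u^{a} \log{\left(u \right)} \, du = - \frac{5}{\left(a + 1\right)^{2}}.$$

Repeating $5$ times in total — each differentiation brings down another $\ln u$ — gives
$$\frac{d^{5}J}{da^{5}} = \int_{0}^{1} 5 u^{a} \log{\left(u \right)}^{5} \, du = - \frac{600}{\left(a + 1\right)^{6}},$$
and the integrand here is exactly the target integrand, so $I = - \frac{600}{\left(a + 1\right)^{6}}$.

Setting $a = \frac{2}{5}$:
$$I = - \frac{9375000}{117649}.$$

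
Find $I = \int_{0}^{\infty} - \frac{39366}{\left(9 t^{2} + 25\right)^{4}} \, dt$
$- \frac{6561 \pi}{250000}$

Start from the standard arctangent integral
$$J(a) = \int_{0}^{\infty} - \frac{6}{a^{2} + t^{2}} \, dt = - \frac{3 \pi}{a}.$$

Differentiating under the integral sign with respect to $a$,
$$\frac{dJ}{da} = \int_{0}^{\infty} \frac{12 a}{\left(a^{2} + t^{2}\right)^{2}} \, dt = \frac{3 \pi}{a^{2}},$$
so $\int_{0}^{\infty} - \frac{6}{\left(a^{2} + t^{2}\right)^{2}} \, dt = - \frac{3 \pi}{2 a^{3}}$.

Repeating — each differentiation of $1/(t^2+a^2)^j$ produces $-2ja/(t^2+a^2)^{j+1}$ — and dividing through by $-2ja$ at each step yields, after $3$ differentiations in total,
$$\int_{0}^{\infty} - \frac{6}{\left(a^{2} + t^{2}\right)^{4}} \, dt = - \frac{15 \pi}{16 a^{7}}.$$

Setting $a = \frac{5}{3}$:
$$I = - \frac{6561 \pi}{250000}.$$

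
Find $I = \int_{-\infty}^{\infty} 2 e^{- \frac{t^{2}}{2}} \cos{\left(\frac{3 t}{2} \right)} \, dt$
$\frac{2 \sqrt{2} \sqrt{\pi}}{e^{\frac{9}{8}}}$

Let $b$ denote the cosine frequency and define $I(b) = \int_{-\infty}^{\infty} 2 e^{- \frac{t^{2}}{2}} \cos{\left(b t \right)} \, dt$.

Differentiating under the integral sign,
$$I'(b) = \int_{-\infty}^{\infty} - 2 t e^{- \frac{t^{2}}{2}} \sin{\left(b t \right)} \, dt.$$

Integrate $\int_{-\infty}^{\infty} t \sin(b t)\, e^{- \frac{t^{2}}{2}}\, dt$ by parts with $u = \sin(b t)$ and $dv = t\, e^{- \frac{t^{2}}{2}}\, dt$, giving $v = - e^{- \frac{t^{2}}{2}}$. The boundary term vanishes and
$$\int_{-\infty}^{\infty} t \sin(b t)\, e^{- \frac{t^{2}}{2}}\, dt = b \int_{-\infty}^{\infty} \cos(b t)\, e^{- \frac{t^{2}}{2}}\, dt,$$
so $I'(b) = - b\, I(b)$.

This is a separable first-order ODE; solving with the initial condition $I(0) = \int_{-\infty}^{\infty} 2 e^{- \frac{t^{2}}{2}}\,dt = 2 \sqrt{2} \sqrt{\pi}$ gives
$$I(b) = 2 \sqrt{2} \sqrt{\pi} e^{- \frac{b^{2}}{2}}.$$

Setting $b = \frac{3}{2}$:
$$I = \frac{2 \sqrt{2} \sqrt{\pi}}{e^{\frac{9}{8}}}.$$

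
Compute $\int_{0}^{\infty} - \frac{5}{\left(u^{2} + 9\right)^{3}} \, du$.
$- \frac{5 \pi}{1296}$

Begin with the known result
$$J(a) = \int_{0}^{\infty} - \frac{5}{a^{2} + u^{2}} \, du = - \frac{5 \pi}{2 a}.$$

Differentiating under the integral sign with respect to $a$,
$$\frac{dJ}{da} = \int_{0}^{\infty} \frac{10 a}{\left(a^{2} + u^{2}\right)^{2}} \, du = \frac{5 \pi}{2 a^{2}},$$
so $\int_{0}^{\infty} - \frac{5}{\left(a^{2} + u^{2}\right)^{2}} \, du = - \frac{5 \pi}{4 a^{3}}$.

Repeating — each differentiation of $1/(u^2+a^2)^j$ produces $-2ja/(u^2+a^2)^{j+1}$ — and dividing through by $-2ja$ at each step yields, after $2$ differentiations in total,
$$\int_{0}^{\infty} - \frac{5}{\left(a^{2} + u^{2}\right)^{3}} \, du = - \frac{15 \pi}{16 a^{5}}.$$

Setting $a = 3$:
$$I = - \frac{5 \pi}{1296}.$$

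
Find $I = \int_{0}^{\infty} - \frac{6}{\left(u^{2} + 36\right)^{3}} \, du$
$- \frac{\pi}{6912}$

Begin with the known result
$$J(a) = \int_{0}^{\infty} - \frac{6}{a^{2} + u^{2}} \, du = - \frac{3 \pi}{a}.$$

Differentiating under the integral sign with respect to $a$,
$$\frac{dJ}{da} = \int_{0}^{\infty} \frac{12 a}{\left(a^{2} + u^{2}\right)^{2}} \, du = \frac{3 \pi}{a^{2}},$$
so $\int_{0}^{\infty} - \frac{6}{\left(a^{2} + u^{2}\right)^{2}} \, du = - \frac{3 \pi}{2 a^{3}}$.

Repeating — each differentiation of $1/(u^2+a^2)^j$ produces $-2ja/(u^2+a^2)^{j+1}$ — and dividing through by $-2ja$ at each step yields, after $2$ differentiations in total,
$$\int_{0}^{\infty} - \frac{6}{\left(a^{2} + u^{2}\right)^{3}} \, du = - \frac{9 \pi}{8 a^{5}}.$$

Setting $a = 6$:
$$I = - \frac{\pi}{6912}.$$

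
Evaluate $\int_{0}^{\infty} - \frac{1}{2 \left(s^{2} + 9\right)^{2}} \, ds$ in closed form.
$- \frac{\pi}{216}$

Begin with the known result
$$J(a) = \int_{0}^{\infty} - \frac{1}{2 \left(a^{2} + s^{2}\right)} \, ds = - \frac{\pi}{4 a}.$$

Differentiating under the integral sign with respect to $a$,
$$\frac{dJ}{da} = \int_{0}^{\infty} \frac{a}{\left(a^{2} + s^{2}\right)^{2}} \, ds = \frac{\pi}{4 a^{2}},$$
so $\int_{0}^{\infty} - \frac{1}{2 \left(a^{2} + s^{2}\right)^{2}} \, ds = - \frac{\pi}{8 a^{3}}$.

Setting $a = 3$:
$$I = - \frac{\pi}{216}.$$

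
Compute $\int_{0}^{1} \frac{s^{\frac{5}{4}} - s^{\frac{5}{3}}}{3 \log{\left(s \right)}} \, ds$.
$- \frac{5 \log{\left(2 \right)}}{3} + \log{\left(3 \right)}$

Replace the exponent $\frac{5}{3}$ by a parameter $a$: let $I(a) = \int_{0}^{1} \frac{s^{\frac{5}{4}} - s^{a}}{3 \log{\left(s \right)}} \, ds$.

Since $\dfrac{\partial}{\partial a}\,s^{a} = s^{a} \ln s$, the $\ln s$ in the denominator cancels and
$$\frac{dI}{da} = \int_{0}^{1} - \frac{1}{3} s^{a} \, ds = - \frac{1}{3} \left[\frac{s^{a+1}}{a+1}\right]_0^1 = - \frac{1}{3 a + 3}.$$

Integrating with respect to $a$ gives $I(a) = - \frac{\log{\left(a + 1 \right)}}{3} - \frac{2 \log{\left(2 \right)}}{3} + \frac{2 \log{\left(3 \right)}}{3} + C$.

At $a = \frac{5}{4}$ the integrand is identically $0$, so $I(\frac{5}{4}) = 0$. The closed form gives $0$, hence $C = 0$.

Setting $a = \frac{5}{3}$:
$$I = - \frac{5 \log{\left(2 \right)}}{3} + \log{\left(3 \right)}.$$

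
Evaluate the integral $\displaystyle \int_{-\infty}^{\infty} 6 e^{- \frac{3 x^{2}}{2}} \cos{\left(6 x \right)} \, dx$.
$\frac{2 \sqrt{6} \sqrt{\pi}}{e^{6}}$

Define $I(b) = \int_{-\infty}^{\infty} 6 e^{- \frac{3 x^{2}}{2}} \cos{\left(b x \right)} \, dx$.

Differentiating under the integral sign,
$$I'(b) = \int_{-\infty}^{\infty} - 6 x e^{- \frac{3 x^{2}}{2}} \sin{\left(b x \right)} \, dx.$$

Integrate $\int_{-\infty}^{\infty} x \sin(b x)\, e^{- \frac{3 x^{2}}{2}}\, dx$ by parts with $u = \sin(b x)$ and $dv = x\, e^{- \frac{3 x^{2}}{2}}\, dx$, giving $v = - \frac{e^{- \frac{3 x^{2}}{2}}}{3}$. The boundary term vanishes and
$$\int_{-\infty}^{\infty} x \sin(b x)\, e^{- \frac{3 x^{2}}{2}}\, dx = \frac{b}{3} \int_{-\infty}^{\infty} \cos(b x)\, e^{- \frac{3 x^{2}}{2}}\, dx,$$
so $I'(b) = - \frac{b}{3}\, I(b)$.

This is a separable first-order ODE; solving with the initial condition $I(0) = \int_{-\infty}^{\infty} 6 e^{- \frac{3 x^{2}}{2}}\,dx = 2 \sqrt{6} \sqrt{\pi}$ gives
$$I(b) = 2 \sqrt{6} \sqrt{\pi} e^{- \frac{b^{2}}{6}}.$$

Setting $b = 6$:
$$I = \frac{2 \sqrt{6} \sqrt{\pi}}{e^{6}}.$$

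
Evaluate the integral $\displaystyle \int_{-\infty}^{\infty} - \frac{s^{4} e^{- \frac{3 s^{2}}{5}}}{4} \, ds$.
$- \frac{25 \sqrt{15} \sqrt{\pi}}{144}$

Consider the simpler parametrised integral
$$J(a) = \int_{-\infty}^{\infty} - \frac{e^{- a s^{2}}}{4} \, ds = - \frac{\sqrt{\pi}}{4 \sqrt{a}}.$$

Differentiating under the integral sign brings down a factor of $(-s^2)$:
$$\frac{dJ}{da} = \int_{-\infty}^{\infty} \frac{s^{2} e^{- a s^{2}}}{4} \, ds = \frac{\sqrt{\pi}}{8 a^{\frac{3}{2}}}.$$

Repeating twice in total — each differentiation brings down another $(-s^2)$ — gives
$$\frac{d^{2}J}{da^{2}} = \int_{-\infty}^{\infty} - \frac{s^{4} e^{- a s^{2}}}{4} \, ds = - \frac{3 \sqrt{\pi}}{16 a^{\frac{5}{2}}},$$
and the integrand here is exactly the target integrand, so $I = - \frac{3 \sqrt{\pi}}{16 a^{\frac{5}{2}}}$.

Setting $a = \frac{3}{5}$:
$$I = - \frac{25 \sqrt{15} \sqrt{\pi}}{144}.$$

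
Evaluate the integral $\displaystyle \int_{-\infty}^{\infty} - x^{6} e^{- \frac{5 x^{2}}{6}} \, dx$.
$- \frac{81 \sqrt{30} \sqrt{\pi}}{125}$

Consider the simpler parametrised integral
$$J(a) = \int_{-\infty}^{\infty} - e^{- a x^{2}} \, dx = - \frac{\sqrt{\pi}}{\sqrt{a}}.$$

Differentiating under the integral sign brings down a factor of $(-x^2)$:
$$\frac{dJ}{da} = \int_{-\infty}^{\infty} x^{2} e^{- a x^{2}} \, dx = \frac{\sqrt{\pi}}{2 a^{\frac{3}{2}}}.$$

Repeating $3$ times in total — each differentiation brings down another $(-x^2)$ — gives
$$\frac{d^{3}J}{da^{3}} = \int_{-\infty}^{\infty} x^{6} e^{- a x^{2}} \, dx = \frac{15 \sqrt{\pi}}{8 a^{\frac{7}{2}}},$$
and the integrand here is $(-1)^{3}$ times the target integrand, so $I = (-1)^{3}\,\frac{d^{3}J}{da^{3}} = - \frac{15 \sqrt{\pi}}{8 a^{\frac{7}{2}}}$.

Setting $a = \frac{5}{6}$:
$$I = - \frac{81 \sqrt{30} \sqrt{\pi}}{125}.$$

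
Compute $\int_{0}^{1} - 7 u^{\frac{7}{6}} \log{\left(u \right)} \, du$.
$\frac{252}{169}$

Consider the simpler parametrised integral
$$J(a) = \int_{0}^{1} - 7 u^{a} \, du = - \frac{7}{a + 1}.$$

Differentiating under the integral sign brings down a factor of $\ln u$:
$$\frac{dJ}{da} = \int_{0}^{1} - 7 u^{a} \log{\left(u \right)} \, du = \frac{7}{\left(a + 1\right)^{2}}.$$

The integral on the left is $I$, so $I = \frac{7}{\left(a + 1\right)^{2}}$.

Setting $a = \frac{7}{6}$:
$$I = \frac{252}{169}.$$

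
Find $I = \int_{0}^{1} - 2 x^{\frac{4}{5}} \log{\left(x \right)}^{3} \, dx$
$\frac{2500}{2187}$

Start from the elementary integral
$$J(a) = \int_{0}^{1} - 2 x^{a} \, dx = - \frac{2}{a + 1}.$$

Differentiating under the integral sign brings down a factor of $\ln x$:
$$\frac{dJ}{da} = \int_{0}^{1} - 2 x^{a} \log{\left(x \right)} \, dx = \frac{2}{\left(a + 1\right)^{2}}.$$

Repeating $3$ times in total — each differentiation brings down another $\ln x$ — gives
$$\frac{d^{3}J}{da^{3}} = \int_{0}^{1} - 2 x^{a} \log{\left(x \right)}^{3} \, dx = \frac{12}{\left(a + 1\right)^{4}},$$
and the integrand here is exactly the target integrand, so $I = \frac{12}{\left(a + 1\right)^{4}}$.

Setting $a = \frac{4}{5}$:
$$I = \frac{2500}{2187}.$$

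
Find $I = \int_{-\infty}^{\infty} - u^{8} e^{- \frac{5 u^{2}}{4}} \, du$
$- \frac{672 \sqrt{5} \sqrt{\pi}}{625}$

Consider the simpler parametrised integral
$$J(a) = \int_{-\infty}^{\infty} - e^{- a u^{2}} \, du = - \frac{\sqrt{\pi}}{\sqrt{a}}.$$

Differentiating under the integral sign brings down a factor of $(-u^2)$:
$$\frac{dJ}{da} = \int_{-\infty}^{\infty} u^{2} e^{- a u^{2}} \, du = \frac{\sqrt{\pi}}{2 a^{\frac{3}{2}}}.$$

Repeating $4$ times in total — each differentiation brings down another $(-u^2)$ — gives
$$\frac{d^{4}J}{da^{4}} = \int_{-\infty}^{\infty} - u^{8} e^{- a u^{2}} \, du = - \frac{105 \sqrt{\pi}}{16 a^{\frac{9}{2}}},$$
and the integrand here is exactly the target integrand, so $I = - \frac{105 \sqrt{\pi}}{16 a^{\frac{9}{2}}}$.

Setting $a = \frac{5}{4}$:
$$I = - \frac{672 \sqrt{5} \sqrt{\pi}}{625}.$$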